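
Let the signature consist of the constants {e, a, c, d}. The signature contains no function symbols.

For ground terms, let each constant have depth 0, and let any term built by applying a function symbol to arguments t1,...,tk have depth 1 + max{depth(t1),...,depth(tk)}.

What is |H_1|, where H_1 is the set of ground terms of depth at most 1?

4

With no function symbols every ground term is a constant, so there are exactly 4 ground terms at every depth bound.
N_0 = 4
N_1 = 4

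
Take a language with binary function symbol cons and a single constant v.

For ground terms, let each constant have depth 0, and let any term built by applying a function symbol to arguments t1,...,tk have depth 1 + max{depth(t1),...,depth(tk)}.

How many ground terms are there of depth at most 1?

Count level by level. With function symbols cons/2, the terms of depth ≤ k are the 1 constant together with each function applied to depth-≤(k−1) tuples, so N_k = 1 + N_{k-1}^2.
N_0 = 1
N_1 = 1 + 1^2 = 2
Explicitly: v, cons(v, v).

2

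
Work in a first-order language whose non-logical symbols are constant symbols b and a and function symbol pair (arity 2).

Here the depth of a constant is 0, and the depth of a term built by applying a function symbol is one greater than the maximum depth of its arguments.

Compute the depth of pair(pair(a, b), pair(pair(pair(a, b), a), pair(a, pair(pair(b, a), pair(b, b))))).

depth(pair(a, b)) = 1 + max(0, 0) = 1
depth(pair(pair(a, b), a)) = 1 + max(1, 0) = 2
depth(pair(b, a)) = 1 + max(0, 0) = 1
depth(pair(b, b)) = 1 + max(0, 0) = 1
depth(pair(pair(b, a), pair(b, b))) = 1 + max(1, 1) = 2
depth(pair(a, pair(pair(b, a), pair(b, b)))) = 1 + max(0, 2) = 3
depth(pair(pair(pair(a, b), a), pair(a, pair(pair(b, a), pair(b, b))))) = 1 + max(2, 3) = 4
depth(pair(pair(a, b), pair(pair(pair(a, b), a), pair(a, pair(pair(b, a), pair(b, b)))))) = 1 + max(1, 4) = 5

5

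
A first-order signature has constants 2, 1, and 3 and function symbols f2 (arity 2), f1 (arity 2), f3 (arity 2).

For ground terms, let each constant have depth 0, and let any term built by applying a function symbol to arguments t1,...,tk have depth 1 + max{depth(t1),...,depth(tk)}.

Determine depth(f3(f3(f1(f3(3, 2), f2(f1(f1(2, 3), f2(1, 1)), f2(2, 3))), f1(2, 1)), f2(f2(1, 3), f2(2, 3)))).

6

depth(f3(3, 2)) = 1 + max(0, 0) = 1
depth(f1(2, 3)) = 1 + max(0, 0) = 1
depth(f2(1, 1)) = 1 + max(0, 0) = 1
depth(f1(f1(2, 3), f2(1, 1))) = 1 + max(1, 1) = 2
depth(f2(2, 3)) = 1 + max(0, 0) = 1
depth(f2(f1(f1(2, 3), f2(1, 1)), f2(2, 3))) = 1 + max(2, 1) = 3
depth(f1(f3(3, 2), f2(f1(f1(2, 3), f2(1, 1)), f2(2, 3)))) = 1 + max(1, 3) = 4
depth(f1(2, 1)) = 1 + max(0, 0) = 1
depth(f3(f1(f3(3, 2), f2(f1(f1(2, 3), f2(1, 1)), f2(2, 3))), f1(2, 1))) = 1 + max(4, 1) = 5
depth(f2(1, 3)) = 1 + max(0, 0) = 1
depth(f2(f2(1, 3), f2(2, 3))) = 1 + max(1, 1) = 2
depth(f3(f3(f1(f3(3, 2), f2(f1(f1(2, 3), f2(1, 1)), f2(2, 3))), f1(2, 1)), f2(f2(1, 3), f2(2, 3)))) = 1 + max(5, 2) = 6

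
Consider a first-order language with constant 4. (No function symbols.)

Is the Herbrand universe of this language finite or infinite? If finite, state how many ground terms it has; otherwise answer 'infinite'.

There are no function symbols, so the only ground term is the single constant.
The Herbrand universe is {4}, finite with 1 element.

1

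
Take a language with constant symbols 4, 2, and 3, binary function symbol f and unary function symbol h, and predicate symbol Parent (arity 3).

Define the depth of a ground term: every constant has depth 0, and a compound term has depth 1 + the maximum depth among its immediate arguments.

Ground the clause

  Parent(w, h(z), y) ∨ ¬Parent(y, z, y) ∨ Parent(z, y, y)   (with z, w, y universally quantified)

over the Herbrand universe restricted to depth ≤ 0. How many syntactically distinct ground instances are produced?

27

Ground terms of depth ≤ 0:
  Let N_k = |{terms of depth ≤ k}|. Then N_0 = 3 and N_k = 3 + N_{k-1}^2 + N_{k-1} for k ≥ 1 (one summand per function symbol, arity giving the exponent).
  N_0 = 3
  Explicitly: 4, 2, 3.
So there are 3 ground terms available for substitution.
There are 3 variables to instantiate (z, w, y), each occurring in at least one literal, so different choices give different ground instances.
Number of ground instances = 3^3 = 27.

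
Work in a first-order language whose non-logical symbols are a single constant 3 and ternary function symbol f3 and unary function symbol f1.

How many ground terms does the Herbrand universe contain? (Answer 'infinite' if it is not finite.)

The signature has at least one function symbol (f3, arity 3) and at least one constant (3).
Iterating f3 gives infinitely many distinct ground terms: 3, f3(3, 3, 3), f3(f3(3, 3, 3), f3(3, 3, 3), f3(3, 3, 3)), ...
So the Herbrand universe is infinite.

infinite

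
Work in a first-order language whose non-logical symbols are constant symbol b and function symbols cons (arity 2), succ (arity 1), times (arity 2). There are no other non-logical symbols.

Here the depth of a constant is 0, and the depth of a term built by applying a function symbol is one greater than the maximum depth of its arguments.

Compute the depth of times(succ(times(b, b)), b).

depth(times(b, b)) = 1 + max(0, 0) = 1
depth(succ(times(b, b))) = 1 + depth(times(b, b)) = 1 + 1 = 2
depth(times(succ(times(b, b)), b)) = 1 + max(2, 0) = 3

3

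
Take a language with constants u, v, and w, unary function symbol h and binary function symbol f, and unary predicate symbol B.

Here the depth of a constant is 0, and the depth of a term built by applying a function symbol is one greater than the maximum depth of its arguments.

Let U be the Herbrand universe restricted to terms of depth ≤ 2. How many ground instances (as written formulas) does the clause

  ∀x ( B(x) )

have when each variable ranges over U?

243

Ground terms of depth ≤ 2:
  Let N_k = |{terms of depth ≤ k}|. Then N_0 = 3 and N_k = 3 + N_{k-1} + N_{k-1}^2 for k ≥ 1 (one summand per function symbol, arity giving the exponent).
  N_0 = 3
  N_1 = 3 + 3 + 3^2 = 15
  N_2 = 3 + 15 + 15^2 = 243
So there are 243 ground terms available for substitution.
There is 1 variable to instantiate (x),  occurring in at least one literal, so different choices give different ground instances.
Number of ground instances = 243.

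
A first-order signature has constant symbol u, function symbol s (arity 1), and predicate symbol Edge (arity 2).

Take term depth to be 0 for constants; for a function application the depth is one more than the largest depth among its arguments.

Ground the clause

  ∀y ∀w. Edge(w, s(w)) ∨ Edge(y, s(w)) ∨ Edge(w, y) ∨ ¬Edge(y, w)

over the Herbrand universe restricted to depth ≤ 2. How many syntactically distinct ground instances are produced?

Ground terms of depth ≤ 2:
  Write N_k for the number of ground terms of depth ≤ k. A term of depth ≤ k is either a constant or a function symbol applied to arguments of depth ≤ k−1, so N_k = 1 + N_{k-1}.
  N_0 = 1
  N_1 = 1 + 1 = 2
  N_2 = 1 + 2 = 3
  Explicitly: u, s(u), s(s(u)).
So there are 3 ground terms available for substitution.
Each of y, w ranges independently over the available ground terms, and distinct assignments produce distinct instances.
Number of ground instances = 3^2 = 9.

9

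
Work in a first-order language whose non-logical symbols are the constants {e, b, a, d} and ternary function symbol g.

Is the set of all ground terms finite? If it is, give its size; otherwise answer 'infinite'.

infinite

The signature has at least one function symbol (g, arity 3) and at least one constant (e).
Iterating g gives infinitely many distinct ground terms: e, g(e, e, e), g(g(e, e, e), g(e, e, e), g(e, e, e)), ...
So the Herbrand universe is infinite.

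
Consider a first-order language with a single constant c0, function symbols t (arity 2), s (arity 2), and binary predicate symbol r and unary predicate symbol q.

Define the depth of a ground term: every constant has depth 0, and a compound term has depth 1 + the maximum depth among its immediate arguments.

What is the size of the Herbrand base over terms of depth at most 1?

First count ground terms of depth ≤ 1.
If N_k denotes the number of depth-≤k ground terms, the 1 constant gives N_0 = 1, and each function symbol of arity r contributes N_{k-1}^r new terms at level k: N_k = 1 + N_{k-1}^2 + N_{k-1}^2.
N_0 = 1
N_1 = 1 + 1^2 + 1^2 = 3
So |H| = 3.
For each predicate symbol, the number of ground atoms is |H| raised to its arity; summing:
  r: 3^2 = 9;  q: 3
Total ground atoms: 9 + 3 = 12.

12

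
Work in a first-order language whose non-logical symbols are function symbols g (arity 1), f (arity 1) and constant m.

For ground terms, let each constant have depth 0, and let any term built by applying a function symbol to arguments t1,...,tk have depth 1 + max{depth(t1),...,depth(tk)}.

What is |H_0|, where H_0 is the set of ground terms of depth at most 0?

1

Let N_k count ground terms of depth at most k. Each non-constant term of depth ≤ k is some function symbol applied to depth-≤(k−1) arguments, giving N_k = 1 + N_{k-1} + N_{k-1}.
N_0 = 1
Explicitly: m.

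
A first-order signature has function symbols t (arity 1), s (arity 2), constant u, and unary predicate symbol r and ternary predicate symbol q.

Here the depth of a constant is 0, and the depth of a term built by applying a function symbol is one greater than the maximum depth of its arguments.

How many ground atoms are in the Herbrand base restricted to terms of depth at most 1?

First count ground terms of depth ≤ 1.
If N_k denotes the number of depth-≤k ground terms, the 1 constant gives N_0 = 1, and each function symbol of arity r contributes N_{k-1}^r new terms at level k: N_k = 1 + N_{k-1} + N_{k-1}^2.
N_0 = 1
N_1 = 1 + 1 + 1^2 = 3
Explicitly: u, t(u), s(u, u).
So |H| = 3.
Ground atoms are formed by filling each argument slot of a predicate with a term from H, so an r-ary predicate gives |H|^r atoms:
  r: 3;  q: 3^3 = 27
Total ground atoms: 3 + 27 = 30.

30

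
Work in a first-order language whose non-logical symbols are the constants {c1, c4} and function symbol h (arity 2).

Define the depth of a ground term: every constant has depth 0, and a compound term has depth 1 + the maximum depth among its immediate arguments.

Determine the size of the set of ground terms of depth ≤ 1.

If N_k denotes the number of depth-≤k ground terms, the 2 constants give N_0 = 2, and each function symbol of arity r contributes N_{k-1}^r new terms at level k: N_k = 2 + N_{k-1}^2.
N_0 = 2
N_1 = 2 + 2^2 = 6
Explicitly: c1, c4, h(c1, c1), h(c1, c4), h(c4, c1), h(c4, c4).

6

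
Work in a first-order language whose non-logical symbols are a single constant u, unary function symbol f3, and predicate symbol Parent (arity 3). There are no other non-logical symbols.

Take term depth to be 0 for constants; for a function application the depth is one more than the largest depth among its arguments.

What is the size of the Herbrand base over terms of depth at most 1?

First count ground terms of depth ≤ 1.
Let N_k = |{terms of depth ≤ k}|. Then N_0 = 1 and N_k = 1 + N_{k-1} for k ≥ 1 (one summand per function symbol, arity giving the exponent).
N_0 = 1
N_1 = 1 + 1 = 2
So |H| = 2.
Ground atoms are formed by filling each argument slot of a predicate with a term from H, so an r-ary predicate gives |H|^r atoms:
  Parent: 2^3 = 8
Total ground atoms: 8.

8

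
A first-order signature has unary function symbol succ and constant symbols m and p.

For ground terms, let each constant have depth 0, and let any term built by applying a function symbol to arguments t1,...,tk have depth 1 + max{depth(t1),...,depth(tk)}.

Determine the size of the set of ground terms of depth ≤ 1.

4

Let N_k count ground terms of depth at most k. Each non-constant term of depth ≤ k is some function symbol applied to depth-≤(k−1) arguments, giving N_k = 2 + N_{k-1}.
N_0 = 2
N_1 = 2 + 2 = 4
Explicitly: m, p, succ(m), succ(p).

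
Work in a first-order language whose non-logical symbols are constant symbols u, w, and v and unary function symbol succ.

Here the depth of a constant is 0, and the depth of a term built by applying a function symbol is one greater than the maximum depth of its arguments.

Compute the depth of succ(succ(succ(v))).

3

depth(succ(v)) = 1 + depth(v) = 1 + 0 = 1
depth(succ(succ(v))) = 1 + depth(succ(v)) = 1 + 1 = 2
depth(succ(succ(succ(v)))) = 1 + depth(succ(succ(v))) = 1 + 2 = 3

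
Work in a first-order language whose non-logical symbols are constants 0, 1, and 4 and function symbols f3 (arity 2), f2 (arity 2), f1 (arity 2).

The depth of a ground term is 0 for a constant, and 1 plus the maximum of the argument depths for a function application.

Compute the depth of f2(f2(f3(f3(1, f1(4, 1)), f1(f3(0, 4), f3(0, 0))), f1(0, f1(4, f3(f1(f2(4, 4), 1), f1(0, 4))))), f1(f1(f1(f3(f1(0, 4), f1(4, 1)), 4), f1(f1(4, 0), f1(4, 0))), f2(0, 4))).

depth(f1(4, 1)) = 1 + max(0, 0) = 1
depth(f3(1, f1(4, 1))) = 1 + max(0, 1) = 2
depth(f3(0, 4)) = 1 + max(0, 0) = 1
depth(f3(0, 0)) = 1 + max(0, 0) = 1
depth(f1(f3(0, 4), f3(0, 0))) = 1 + max(1, 1) = 2
depth(f3(f3(1, f1(4, 1)), f1(f3(0, 4), f3(0, 0)))) = 1 + max(2, 2) = 3
depth(f2(4, 4)) = 1 + max(0, 0) = 1
depth(f1(f2(4, 4), 1)) = 1 + max(1, 0) = 2
depth(f1(0, 4)) = 1 + max(0, 0) = 1
depth(f3(f1(f2(4, 4), 1), f1(0, 4))) = 1 + max(2, 1) = 3
depth(f1(4, f3(f1(f2(4, 4), 1), f1(0, 4)))) = 1 + max(0, 3) = 4
depth(f1(0, f1(4, f3(f1(f2(4, 4), 1), f1(0, 4))))) = 1 + max(0, 4) = 5
depth(f2(f3(f3(1, f1(4, 1)), f1(f3(0, 4), f3(0, 0))), f1(0, f1(4, f3(f1(f2(4, 4), 1), f1(0, 4)))))) = 1 + max(3, 5) = 6
depth(f3(f1(0, 4), f1(4, 1))) = 1 + max(1, 1) = 2
depth(f1(f3(f1(0, 4), f1(4, 1)), 4)) = 1 + max(2, 0) = 3
depth(f1(4, 0)) = 1 + max(0, 0) = 1
depth(f1(f1(4, 0), f1(4, 0))) = 1 + max(1, 1) = 2
depth(f1(f1(f3(f1(0, 4), f1(4, 1)), 4), f1(f1(4, 0), f1(4, 0)))) = 1 + max(3, 2) = 4
depth(f2(0, 4)) = 1 + max(0, 0) = 1
depth(f1(f1(f1(f3(f1(0, 4), f1(4, 1)), 4), f1(f1(4, 0), f1(4, 0))), f2(0, 4))) = 1 + max(4, 1) = 5
depth(f2(f2(f3(f3(1, f1(4, 1)), f1(f3(0, 4), f3(0, 0))), f1(0, f1(4, f3(f1(f2(4, 4), 1), f1(0, 4))))), f1(f1(f1(f3(f1(0, 4), f1(4, 1)), 4), f1(f1(4, 0), f1(4, 0))), f2(0, 4)))) = 1 + max(6, 5) = 7

7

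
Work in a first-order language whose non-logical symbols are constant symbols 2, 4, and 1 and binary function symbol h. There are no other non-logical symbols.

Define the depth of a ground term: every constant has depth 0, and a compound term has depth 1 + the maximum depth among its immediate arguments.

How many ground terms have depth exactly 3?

Let N_k = |{terms of depth ≤ k}|. Then N_0 = 3 and N_k = 3 + N_{k-1}^2 for k ≥ 1 (one summand per function symbol, arity giving the exponent).
N_0 = 3
N_1 = 3 + 3^2 = 12
N_2 = 3 + 12^2 = 147
N_3 = 3 + 147^2 = 21612
Terms of depth exactly 3: N_3 − N_2 = 21612 − 147 = 21465.

21465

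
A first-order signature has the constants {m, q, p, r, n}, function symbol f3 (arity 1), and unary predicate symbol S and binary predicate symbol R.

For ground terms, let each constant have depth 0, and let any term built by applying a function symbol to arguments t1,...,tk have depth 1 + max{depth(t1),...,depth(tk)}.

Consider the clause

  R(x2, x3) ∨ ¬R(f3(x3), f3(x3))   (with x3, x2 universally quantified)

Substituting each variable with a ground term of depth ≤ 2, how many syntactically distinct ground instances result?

Ground terms of depth ≤ 2:
  Let N_k count ground terms of depth at most k. Each non-constant term of depth ≤ k is some function symbol applied to depth-≤(k−1) arguments, giving N_k = 5 + N_{k-1}.
  N_0 = 5
  N_1 = 5 + 5 = 10
  N_2 = 5 + 10 = 15
So there are 15 ground terms available for substitution.
The body mentions every one of the 2 quantified variables; since ground terms form a free algebra, no two substitutions collapse to the same formula.
Number of ground instances = 15^2 = 225.

225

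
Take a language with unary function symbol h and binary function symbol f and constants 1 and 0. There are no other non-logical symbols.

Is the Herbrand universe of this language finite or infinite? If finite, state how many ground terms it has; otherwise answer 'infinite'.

The signature has at least one function symbol (h, arity 1) and at least one constant (1).
Iterating h gives infinitely many distinct ground terms: 1, h(1), h(h(1)), ...
So the Herbrand universe is infinite.

infinite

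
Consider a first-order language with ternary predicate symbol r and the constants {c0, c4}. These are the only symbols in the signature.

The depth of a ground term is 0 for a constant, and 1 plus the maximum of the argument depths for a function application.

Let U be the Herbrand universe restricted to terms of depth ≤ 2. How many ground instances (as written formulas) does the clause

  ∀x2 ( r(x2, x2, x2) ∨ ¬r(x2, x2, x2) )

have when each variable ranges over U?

2

Ground terms of depth ≤ 2:
  With no function symbols every ground term is a constant, so there are exactly 2 ground terms at every depth bound.
  N_0 = 2
  N_1 = 2
  N_2 = 2
So there are 2 ground terms available for substitution.
There is 1 variable to instantiate (x2),  occurring in at least one literal, so different choices give different ground instances.
Number of ground instances = 2.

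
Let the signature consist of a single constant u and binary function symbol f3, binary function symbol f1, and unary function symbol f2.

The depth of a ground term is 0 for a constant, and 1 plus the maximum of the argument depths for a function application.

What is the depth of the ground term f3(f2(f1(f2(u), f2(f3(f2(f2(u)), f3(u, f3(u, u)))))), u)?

7

depth(f2(u)) = 1 + depth(u) = 1 + 0 = 1
depth(f2(f2(u))) = 1 + depth(f2(u)) = 1 + 1 = 2
depth(f3(u, u)) = 1 + max(0, 0) = 1
depth(f3(u, f3(u, u))) = 1 + max(0, 1) = 2
depth(f3(f2(f2(u)), f3(u, f3(u, u)))) = 1 + max(2, 2) = 3
depth(f2(f3(f2(f2(u)), f3(u, f3(u, u))))) = 1 + depth(f3(f2(f2(u)), f3(u, f3(u, u)))) = 1 + 3 = 4
depth(f1(f2(u), f2(f3(f2(f2(u)), f3(u, f3(u, u)))))) = 1 + max(1, 4) = 5
depth(f2(f1(f2(u), f2(f3(f2(f2(u)), f3(u, f3(u, u))))))) = 1 + depth(f1(f2(u), f2(f3(f2(f2(u)), f3(u, f3(u, u)))))) = 1 + 5 = 6
depth(f3(f2(f1(f2(u), f2(f3(f2(f2(u)), f3(u, f3(u, u)))))), u)) = 1 + max(6, 0) = 7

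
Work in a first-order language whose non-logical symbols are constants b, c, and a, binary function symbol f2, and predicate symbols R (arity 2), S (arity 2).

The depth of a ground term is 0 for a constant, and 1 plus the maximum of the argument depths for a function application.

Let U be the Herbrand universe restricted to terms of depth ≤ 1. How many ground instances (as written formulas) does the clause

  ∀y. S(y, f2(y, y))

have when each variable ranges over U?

Ground terms of depth ≤ 1:
  If N_k denotes the number of depth-≤k ground terms, the 3 constants give N_0 = 3, and each function symbol of arity r contributes N_{k-1}^r new terms at level k: N_k = 3 + N_{k-1}^2.
  N_0 = 3
  N_1 = 3 + 3^2 = 12
  Explicitly: b, c, a, f2(b, b), f2(b, c), f2(b, a), f2(c, b), f2(c, c), f2(c, a), f2(a, b), f2(a, c), f2(a, a).
So there are 12 ground terms available for substitution.
The body mentions the single quantified variable y; since ground terms form a free algebra, no two substitutions collapse to the same formula.
Number of ground instances = 12.

12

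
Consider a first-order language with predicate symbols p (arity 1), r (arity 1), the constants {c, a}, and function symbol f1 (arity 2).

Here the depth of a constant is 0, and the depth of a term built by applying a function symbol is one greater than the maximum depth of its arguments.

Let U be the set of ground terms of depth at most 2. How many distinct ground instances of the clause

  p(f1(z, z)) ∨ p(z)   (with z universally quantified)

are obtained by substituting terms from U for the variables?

Ground terms of depth ≤ 2:
  Write N_k for the number of ground terms of depth ≤ k. A term of depth ≤ k is either a constant or a function symbol applied to arguments of depth ≤ k−1, so N_k = 2 + N_{k-1}^2.
  N_0 = 2
  N_1 = 2 + 2^2 = 6
  N_2 = 2 + 6^2 = 38
So there are 38 ground terms available for substitution.
The body mentions the single quantified variable z; since ground terms form a free algebra, no two substitutions collapse to the same formula.
Number of ground instances = 38.

38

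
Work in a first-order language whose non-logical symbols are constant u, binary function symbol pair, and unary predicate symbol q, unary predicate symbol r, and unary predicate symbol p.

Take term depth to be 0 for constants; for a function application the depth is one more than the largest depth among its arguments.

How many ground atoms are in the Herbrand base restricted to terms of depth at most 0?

First count ground terms of depth ≤ 0.
If N_k denotes the number of depth-≤k ground terms, the 1 constant gives N_0 = 1, and each function symbol of arity r contributes N_{k-1}^r new terms at level k: N_k = 1 + N_{k-1}^2.
N_0 = 1
So |H| = 1.
Ground atoms are formed by filling each argument slot of a predicate with a term from H, so an r-ary predicate gives |H|^r atoms:
  q: 1;  r: 1;  p: 1
Total ground atoms: 1 + 1 + 1 = 3.

3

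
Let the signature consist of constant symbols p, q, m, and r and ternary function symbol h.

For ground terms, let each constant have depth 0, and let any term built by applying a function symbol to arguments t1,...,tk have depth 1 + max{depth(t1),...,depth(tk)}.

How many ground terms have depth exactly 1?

Let N_k count ground terms of depth at most k. Each non-constant term of depth ≤ k is some function symbol applied to depth-≤(k−1) arguments, giving N_k = 4 + N_{k-1}^3.
N_0 = 4
N_1 = 4 + 4^3 = 68
Terms of depth exactly 1: N_1 − N_0 = 68 − 4 = 64.

64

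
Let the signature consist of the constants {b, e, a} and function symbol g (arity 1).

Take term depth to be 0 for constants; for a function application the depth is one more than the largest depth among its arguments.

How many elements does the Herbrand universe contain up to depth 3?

If N_k denotes the number of depth-≤k ground terms, the 3 constants give N_0 = 3, and each function symbol of arity r contributes N_{k-1}^r new terms at level k: N_k = 3 + N_{k-1}.
N_0 = 3
N_1 = 3 + 3 = 6
N_2 = 3 + 6 = 9
N_3 = 3 + 9 = 12

12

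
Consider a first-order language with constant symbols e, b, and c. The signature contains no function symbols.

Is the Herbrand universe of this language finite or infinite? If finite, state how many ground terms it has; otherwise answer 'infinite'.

3

There are no function symbols, so every ground term is one of the 3 constants.
The Herbrand universe is {e, b, c}, which is finite with 3 elements.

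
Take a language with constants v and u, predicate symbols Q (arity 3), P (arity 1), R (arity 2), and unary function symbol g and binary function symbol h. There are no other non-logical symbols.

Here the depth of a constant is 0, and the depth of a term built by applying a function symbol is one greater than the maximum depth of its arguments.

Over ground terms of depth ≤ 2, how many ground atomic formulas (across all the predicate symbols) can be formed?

410774

First count ground terms of depth ≤ 2.
Write N_k for the number of ground terms of depth ≤ k. A term of depth ≤ k is either a constant or a function symbol applied to arguments of depth ≤ k−1, so N_k = 2 + N_{k-1} + N_{k-1}^2.
N_0 = 2
N_1 = 2 + 2 + 2^2 = 8
N_2 = 2 + 8 + 8^2 = 74
So |H| = 74.
Each predicate of arity r yields |H|^r ground atoms (one per choice of an r-tuple from H):
  Q: 74^3 = 405224;  P: 74;  R: 74^2 = 5476
Total ground atoms: 405224 + 74 + 5476 = 410774.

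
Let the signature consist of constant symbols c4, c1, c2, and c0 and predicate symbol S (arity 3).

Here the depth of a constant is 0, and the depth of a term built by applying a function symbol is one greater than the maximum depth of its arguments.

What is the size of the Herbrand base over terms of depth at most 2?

64

First count ground terms of depth ≤ 2.
With no function symbols every ground term is a constant, so there are exactly 4 ground terms at every depth bound.
N_0 = 4
N_1 = 4
N_2 = 4
So |H| = 4.
Each predicate of arity r yields |H|^r ground atoms (one per choice of an r-tuple from H):
  S: 4^3 = 64
Total ground atoms: 64.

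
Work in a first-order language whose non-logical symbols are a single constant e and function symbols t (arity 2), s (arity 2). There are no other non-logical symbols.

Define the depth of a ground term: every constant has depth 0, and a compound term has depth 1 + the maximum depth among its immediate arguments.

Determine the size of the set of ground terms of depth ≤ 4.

Write N_k for the number of ground terms of depth ≤ k. A term of depth ≤ k is either a constant or a function symbol applied to arguments of depth ≤ k−1, so N_k = 1 + N_{k-1}^2 + N_{k-1}^2.
N_0 = 1
N_1 = 1 + 1^2 + 1^2 = 3
N_2 = 1 + 3^2 + 3^2 = 19
N_3 = 1 + 19^2 + 19^2 = 723
N_4 = 1 + 723^2 + 723^2 = 1045459

1045459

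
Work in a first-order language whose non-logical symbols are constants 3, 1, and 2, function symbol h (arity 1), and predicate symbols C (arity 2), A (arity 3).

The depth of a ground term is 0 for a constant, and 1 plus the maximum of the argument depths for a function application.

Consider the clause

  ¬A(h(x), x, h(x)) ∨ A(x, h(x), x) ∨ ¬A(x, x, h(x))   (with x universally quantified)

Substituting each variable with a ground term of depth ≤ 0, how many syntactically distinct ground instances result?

3

Ground terms of depth ≤ 0:
  If N_k denotes the number of depth-≤k ground terms, the 3 constants give N_0 = 3, and each function symbol of arity r contributes N_{k-1}^r new terms at level k: N_k = 3 + N_{k-1}.
  N_0 = 3
So there are 3 ground terms available for substitution.
The variable x ranges independently over the available ground terms, and distinct assignments produce distinct instances.
Number of ground instances = 3.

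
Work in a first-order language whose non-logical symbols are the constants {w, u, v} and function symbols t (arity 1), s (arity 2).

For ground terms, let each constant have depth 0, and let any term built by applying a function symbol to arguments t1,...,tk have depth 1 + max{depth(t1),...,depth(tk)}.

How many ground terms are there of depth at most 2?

243

Let N_k count ground terms of depth at most k. Each non-constant term of depth ≤ k is some function symbol applied to depth-≤(k−1) arguments, giving N_k = 3 + N_{k-1} + N_{k-1}^2.
N_0 = 3
N_1 = 3 + 3 + 3^2 = 15
N_2 = 3 + 15 + 15^2 = 243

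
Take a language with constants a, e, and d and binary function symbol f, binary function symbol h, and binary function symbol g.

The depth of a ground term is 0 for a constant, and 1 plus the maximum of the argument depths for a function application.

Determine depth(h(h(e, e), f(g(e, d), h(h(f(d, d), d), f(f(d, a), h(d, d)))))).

depth(h(e, e)) = 1 + max(0, 0) = 1
depth(g(e, d)) = 1 + max(0, 0) = 1
depth(f(d, d)) = 1 + max(0, 0) = 1
depth(h(f(d, d), d)) = 1 + max(1, 0) = 2
depth(f(d, a)) = 1 + max(0, 0) = 1
depth(h(d, d)) = 1 + max(0, 0) = 1
depth(f(f(d, a), h(d, d))) = 1 + max(1, 1) = 2
depth(h(h(f(d, d), d), f(f(d, a), h(d, d)))) = 1 + max(2, 2) = 3
depth(f(g(e, d), h(h(f(d, d), d), f(f(d, a), h(d, d))))) = 1 + max(1, 3) = 4
depth(h(h(e, e), f(g(e, d), h(h(f(d, d), d), f(f(d, a), h(d, d)))))) = 1 + max(1, 4) = 5

5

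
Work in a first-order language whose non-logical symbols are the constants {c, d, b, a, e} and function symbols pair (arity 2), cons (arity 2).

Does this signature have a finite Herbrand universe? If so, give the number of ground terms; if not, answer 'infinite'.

The signature has at least one function symbol (pair, arity 2) and at least one constant (c).
Iterating pair gives infinitely many distinct ground terms: c, pair(c, c), pair(pair(c, c), pair(c, c)), ...
So the Herbrand universe is infinite.

infinite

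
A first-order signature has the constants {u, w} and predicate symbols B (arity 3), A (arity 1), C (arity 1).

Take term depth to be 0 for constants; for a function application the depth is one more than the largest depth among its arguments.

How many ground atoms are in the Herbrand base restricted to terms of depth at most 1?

12

First count ground terms of depth ≤ 1.
With no function symbols every ground term is a constant, so there are exactly 2 ground terms at every depth bound.
N_0 = 2
N_1 = 2
So |H| = 2.
For each predicate symbol, the number of ground atoms is |H| raised to its arity; summing:
  B: 2^3 = 8;  A: 2;  C: 2
Total ground atoms: 8 + 2 + 2 = 12.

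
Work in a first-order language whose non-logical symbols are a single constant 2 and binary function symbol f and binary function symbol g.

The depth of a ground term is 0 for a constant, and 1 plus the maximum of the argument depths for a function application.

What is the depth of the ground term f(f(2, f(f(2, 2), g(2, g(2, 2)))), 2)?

depth(f(2, 2)) = 1 + max(0, 0) = 1
depth(g(2, 2)) = 1 + max(0, 0) = 1
depth(g(2, g(2, 2))) = 1 + max(0, 1) = 2
depth(f(f(2, 2), g(2, g(2, 2)))) = 1 + max(1, 2) = 3
depth(f(2, f(f(2, 2), g(2, g(2, 2))))) = 1 + max(0, 3) = 4
depth(f(f(2, f(f(2, 2), g(2, g(2, 2)))), 2)) = 1 + max(4, 0) = 5

5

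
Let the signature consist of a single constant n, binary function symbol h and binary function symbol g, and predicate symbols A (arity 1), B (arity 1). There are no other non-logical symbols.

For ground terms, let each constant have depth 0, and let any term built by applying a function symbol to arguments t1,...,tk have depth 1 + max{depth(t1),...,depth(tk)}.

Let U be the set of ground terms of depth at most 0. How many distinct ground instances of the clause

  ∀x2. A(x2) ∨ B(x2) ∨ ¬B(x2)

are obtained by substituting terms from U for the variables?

Ground terms of depth ≤ 0:
  Count level by level. With function symbols h/2, g/2, the terms of depth ≤ k are the 1 constant together with each function applied to depth-≤(k−1) tuples, so N_k = 1 + N_{k-1}^2 + N_{k-1}^2.
  N_0 = 1
So there is exactly 1 ground term available for substitution.
The body mentions the single quantified variable x2; since ground terms form a free algebra, no two substitutions collapse to the same formula.
Number of ground instances = 1.

1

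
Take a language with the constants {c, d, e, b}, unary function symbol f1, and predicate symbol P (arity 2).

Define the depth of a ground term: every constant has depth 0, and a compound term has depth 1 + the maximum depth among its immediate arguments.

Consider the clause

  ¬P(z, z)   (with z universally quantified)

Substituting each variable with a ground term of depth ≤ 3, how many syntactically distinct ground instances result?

16

Ground terms of depth ≤ 3:
  If N_k denotes the number of depth-≤k ground terms, the 4 constants give N_0 = 4, and each function symbol of arity r contributes N_{k-1}^r new terms at level k: N_k = 4 + N_{k-1}.
  N_0 = 4
  N_1 = 4 + 4 = 8
  N_2 = 4 + 8 = 12
  N_3 = 4 + 12 = 16
So there are 16 ground terms available for substitution.
The variable z ranges independently over the available ground terms, and distinct assignments produce distinct instances.
Number of ground instances = 16.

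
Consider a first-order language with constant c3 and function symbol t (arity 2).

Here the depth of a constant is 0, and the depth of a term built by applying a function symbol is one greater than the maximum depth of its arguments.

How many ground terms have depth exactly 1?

1

Count level by level. With function symbols t/2, the terms of depth ≤ k are the 1 constant together with each function applied to depth-≤(k−1) tuples, so N_k = 1 + N_{k-1}^2.
N_0 = 1
N_1 = 1 + 1^2 = 2
Terms of depth exactly 1: N_1 − N_0 = 2 − 1 = 1.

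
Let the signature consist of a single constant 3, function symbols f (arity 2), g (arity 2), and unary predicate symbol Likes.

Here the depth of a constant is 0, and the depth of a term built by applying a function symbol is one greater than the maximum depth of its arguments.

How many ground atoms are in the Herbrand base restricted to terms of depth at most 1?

3

First count ground terms of depth ≤ 1.
Let N_k = |{terms of depth ≤ k}|. Then N_0 = 1 and N_k = 1 + N_{k-1}^2 + N_{k-1}^2 for k ≥ 1 (one summand per function symbol, arity giving the exponent).
N_0 = 1
N_1 = 1 + 1^2 + 1^2 = 3
So |H| = 3.
Each predicate of arity r yields |H|^r ground atoms (one per choice of an r-tuple from H):
  Likes: 3
Total ground atoms: 3.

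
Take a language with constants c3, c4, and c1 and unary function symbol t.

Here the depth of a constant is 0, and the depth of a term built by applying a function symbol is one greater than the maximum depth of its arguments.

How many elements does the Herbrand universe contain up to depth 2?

9

Write N_k for the number of ground terms of depth ≤ k. A term of depth ≤ k is either a constant or a function symbol applied to arguments of depth ≤ k−1, so N_k = 3 + N_{k-1}.
N_0 = 3
N_1 = 3 + 3 = 6
N_2 = 3 + 6 = 9
Explicitly: c3, c4, c1, t(c3), t(c4), t(c1), t(t(c3)), t(t(c4)), t(t(c1)).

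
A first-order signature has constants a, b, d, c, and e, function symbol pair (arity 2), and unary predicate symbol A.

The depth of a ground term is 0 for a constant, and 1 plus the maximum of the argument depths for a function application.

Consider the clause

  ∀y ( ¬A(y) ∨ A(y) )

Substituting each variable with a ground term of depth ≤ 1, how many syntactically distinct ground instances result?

30

Ground terms of depth ≤ 1:
  Let N_k = |{terms of depth ≤ k}|. Then N_0 = 5 and N_k = 5 + N_{k-1}^2 for k ≥ 1 (one summand per function symbol, arity giving the exponent).
  N_0 = 5
  N_1 = 5 + 5^2 = 30
So there are 30 ground terms available for substitution.
The variable y ranges independently over the available ground terms, and distinct assignments produce distinct instances.
Number of ground instances = 30.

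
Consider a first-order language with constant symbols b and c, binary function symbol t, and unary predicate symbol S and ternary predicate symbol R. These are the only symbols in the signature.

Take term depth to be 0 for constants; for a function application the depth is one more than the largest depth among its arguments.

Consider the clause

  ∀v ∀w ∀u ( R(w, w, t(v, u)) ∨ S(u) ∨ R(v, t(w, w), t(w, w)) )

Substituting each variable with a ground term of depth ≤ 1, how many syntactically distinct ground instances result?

Ground terms of depth ≤ 1:
  Write N_k for the number of ground terms of depth ≤ k. A term of depth ≤ k is either a constant or a function symbol applied to arguments of depth ≤ k−1, so N_k = 2 + N_{k-1}^2.
  N_0 = 2
  N_1 = 2 + 2^2 = 6
  Explicitly: b, c, t(b, b), t(b, c), t(c, b), t(c, c).
So there are 6 ground terms available for substitution.
Each of v, w, u ranges independently over the available ground terms, and distinct assignments produce distinct instances.
Number of ground instances = 6^3 = 216.

216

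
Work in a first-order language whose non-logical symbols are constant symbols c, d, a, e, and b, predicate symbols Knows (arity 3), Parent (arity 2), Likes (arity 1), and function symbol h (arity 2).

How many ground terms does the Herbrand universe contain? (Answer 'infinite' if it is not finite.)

infinite

The signature has at least one function symbol (h, arity 2) and at least one constant (c).
Iterating h gives infinitely many distinct ground terms: c, h(c, c), h(h(c, c), h(c, c)), ...
So the Herbrand universe is infinite.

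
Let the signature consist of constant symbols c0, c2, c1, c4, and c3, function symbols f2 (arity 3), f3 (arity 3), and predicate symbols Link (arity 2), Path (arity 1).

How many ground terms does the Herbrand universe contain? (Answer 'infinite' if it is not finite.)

The signature has at least one function symbol (f2, arity 3) and at least one constant (c0).
Iterating f2 gives infinitely many distinct ground terms: c0, f2(c0, c0, c0), f2(f2(c0, c0, c0), f2(c0, c0, c0), f2(c0, c0, c0)), ...
So the Herbrand universe is infinite.

infinite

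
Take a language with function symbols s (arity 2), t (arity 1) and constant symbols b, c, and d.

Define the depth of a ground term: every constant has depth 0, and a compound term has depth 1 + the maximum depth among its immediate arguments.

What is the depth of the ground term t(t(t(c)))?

depth(t(c)) = 1 + depth(c) = 1 + 0 = 1
depth(t(t(c))) = 1 + depth(t(c)) = 1 + 1 = 2
depth(t(t(t(c)))) = 1 + depth(t(t(c))) = 1 + 2 = 3

3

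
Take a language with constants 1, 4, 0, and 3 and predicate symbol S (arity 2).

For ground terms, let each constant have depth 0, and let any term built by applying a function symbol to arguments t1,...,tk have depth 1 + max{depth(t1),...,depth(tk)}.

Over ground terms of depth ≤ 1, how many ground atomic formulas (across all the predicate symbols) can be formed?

16

First count ground terms of depth ≤ 1.
With no function symbols every ground term is a constant, so there are exactly 4 ground terms at every depth bound.
N_0 = 4
N_1 = 4
Explicitly: 1, 4, 0, 3.
So |H| = 4.
A ground atom is a predicate applied to a tuple of terms from H, so the count is the sum over predicates of |H|^arity:
  S: 4^2 = 16
Total ground atoms: 16.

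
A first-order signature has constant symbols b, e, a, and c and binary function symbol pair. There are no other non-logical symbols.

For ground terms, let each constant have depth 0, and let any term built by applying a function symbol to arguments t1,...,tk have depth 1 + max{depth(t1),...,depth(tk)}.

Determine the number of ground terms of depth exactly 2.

384

Write N_k for the number of ground terms of depth ≤ k. A term of depth ≤ k is either a constant or a function symbol applied to arguments of depth ≤ k−1, so N_k = 4 + N_{k-1}^2.
N_0 = 4
N_1 = 4 + 4^2 = 20
N_2 = 4 + 20^2 = 404
Terms of depth exactly 2: N_2 − N_1 = 404 − 20 = 384.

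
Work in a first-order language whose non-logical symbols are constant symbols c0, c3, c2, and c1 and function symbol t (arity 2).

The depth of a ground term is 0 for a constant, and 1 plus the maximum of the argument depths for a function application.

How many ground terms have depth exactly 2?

Count level by level. With function symbols t/2, the terms of depth ≤ k are the 4 constants together with each function applied to depth-≤(k−1) tuples, so N_k = 4 + N_{k-1}^2.
N_0 = 4
N_1 = 4 + 4^2 = 20
N_2 = 4 + 20^2 = 404
Terms of depth exactly 2: N_2 − N_1 = 404 − 20 = 384.

384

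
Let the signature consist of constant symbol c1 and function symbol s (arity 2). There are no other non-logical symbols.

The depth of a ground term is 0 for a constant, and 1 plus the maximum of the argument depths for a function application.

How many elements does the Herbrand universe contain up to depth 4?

Let N_k count ground terms of depth at most k. Each non-constant term of depth ≤ k is some function symbol applied to depth-≤(k−1) arguments, giving N_k = 1 + N_{k-1}^2.
N_0 = 1
N_1 = 1 + 1^2 = 2
N_2 = 1 + 2^2 = 5
N_3 = 1 + 5^2 = 26
N_4 = 1 + 26^2 = 677

677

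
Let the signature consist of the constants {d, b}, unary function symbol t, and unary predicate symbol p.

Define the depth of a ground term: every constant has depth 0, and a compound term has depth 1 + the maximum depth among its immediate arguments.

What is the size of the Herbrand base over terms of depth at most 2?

6

First count ground terms of depth ≤ 2.
Let N_k count ground terms of depth at most k. Each non-constant term of depth ≤ k is some function symbol applied to depth-≤(k−1) arguments, giving N_k = 2 + N_{k-1}.
N_0 = 2
N_1 = 2 + 2 = 4
N_2 = 2 + 4 = 6
Explicitly: d, b, t(d), t(b), t(t(d)), t(t(b)).
So |H| = 6.
Each predicate of arity r yields |H|^r ground atoms (one per choice of an r-tuple from H):
  p: 6
Total ground atoms: 6.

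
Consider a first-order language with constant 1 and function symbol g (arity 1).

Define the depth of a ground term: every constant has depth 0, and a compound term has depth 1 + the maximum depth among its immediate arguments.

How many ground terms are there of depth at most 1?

2

Write N_k for the number of ground terms of depth ≤ k. A term of depth ≤ k is either a constant or a function symbol applied to arguments of depth ≤ k−1, so N_k = 1 + N_{k-1}.
N_0 = 1
N_1 = 1 + 1 = 2
Explicitly: 1, g(1).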